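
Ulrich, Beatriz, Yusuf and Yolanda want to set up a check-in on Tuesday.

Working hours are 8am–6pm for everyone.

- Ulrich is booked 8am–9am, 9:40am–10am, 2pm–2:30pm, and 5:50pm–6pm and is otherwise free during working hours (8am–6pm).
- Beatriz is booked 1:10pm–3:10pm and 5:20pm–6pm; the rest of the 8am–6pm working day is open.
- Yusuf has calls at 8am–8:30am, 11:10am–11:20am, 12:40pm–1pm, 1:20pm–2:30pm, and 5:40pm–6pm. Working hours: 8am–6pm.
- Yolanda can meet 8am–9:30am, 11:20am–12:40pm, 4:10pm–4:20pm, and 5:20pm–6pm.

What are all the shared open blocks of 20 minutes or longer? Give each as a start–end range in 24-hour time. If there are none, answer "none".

Ulrich free within 08:00–18:00: 09:00–09:40, 10:00–14:00, 14:30–17:50.
Beatriz free within 08:00–18:00: 08:00–13:10, 15:10–17:20.
Yusuf free within 08:00–18:00: 08:30–11:10, 11:20–12:40, 13:00–13:20, 14:30–17:40.
Ulrich ∩ Beatriz: 09:00–09:40, 10:00–13:10, 15:10–17:20.
Ulrich ∩ Beatriz ∩ Yusuf: 09:00–09:40, 10:00–11:10, 11:20–12:40, 13:00–13:10, 15:10–17:20.
Ulrich ∩ Beatriz ∩ Yusuf ∩ Yolanda: 09:00–09:30, 11:20–12:40, 16:10–16:20.
Windows ≥ 20 min: 09:00–09:30, 11:20–12:40.

09:00–09:30, 11:20–12:40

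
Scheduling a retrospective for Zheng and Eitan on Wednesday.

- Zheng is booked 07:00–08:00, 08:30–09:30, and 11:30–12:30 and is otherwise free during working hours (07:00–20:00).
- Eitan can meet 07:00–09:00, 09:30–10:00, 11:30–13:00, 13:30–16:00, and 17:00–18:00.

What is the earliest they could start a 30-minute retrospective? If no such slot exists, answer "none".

Zheng free within 07:00–20:00: 08:00–08:30, 09:30–11:30, 12:30–20:00.
Zheng ∩ Eitan: 08:00–08:30, 09:30–10:00, 12:30–13:00, 13:30–16:00, 17:00–18:00.
Windows ≥ 30 min: 08:00–08:30, 09:30–10:00, 12:30–13:00, 13:30–16:00, 17:00–18:00.
Earliest such window starts at 08:00.

08:00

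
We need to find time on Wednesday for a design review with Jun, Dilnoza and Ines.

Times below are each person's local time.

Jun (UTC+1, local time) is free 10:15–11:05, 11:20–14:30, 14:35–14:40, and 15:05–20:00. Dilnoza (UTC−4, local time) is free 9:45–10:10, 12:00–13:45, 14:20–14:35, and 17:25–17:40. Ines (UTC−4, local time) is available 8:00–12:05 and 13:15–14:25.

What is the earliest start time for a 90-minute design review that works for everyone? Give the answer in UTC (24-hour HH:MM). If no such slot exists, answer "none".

Jun → UTC: 09:15–10:05, 10:20–13:30, 13:35–13:40, 14:05–19:00.
Dilnoza → UTC: 13:45–14:10, 16:00–17:45, 18:20–18:35, 21:25–21:40.
Ines → UTC: 12:00–16:05, 17:15–18:25.
Jun ∩ Dilnoza: 14:05–14:10, 16:00–17:45, 18:20–18:35.
Jun ∩ Dilnoza ∩ Ines: 14:05–14:10, 16:00–16:05, 17:15–17:45, 18:20–18:25.
Windows ≥ 90 min: (none).

none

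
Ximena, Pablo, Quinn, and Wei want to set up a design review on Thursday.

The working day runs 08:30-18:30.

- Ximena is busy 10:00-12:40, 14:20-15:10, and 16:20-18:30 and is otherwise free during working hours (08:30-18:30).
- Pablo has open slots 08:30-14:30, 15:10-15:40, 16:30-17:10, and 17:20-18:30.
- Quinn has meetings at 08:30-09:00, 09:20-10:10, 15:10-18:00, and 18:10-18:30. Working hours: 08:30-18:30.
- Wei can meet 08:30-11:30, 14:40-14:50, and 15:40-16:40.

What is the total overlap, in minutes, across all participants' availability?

Ximena free within 08:30–18:30: 08:30–10:00, 12:40–14:20, 15:10–16:20.
Quinn free within 08:30–18:30: 09:00–09:20, 10:10–15:10, 18:00–18:10.
Ximena ∩ Pablo: 08:30–10:00, 12:40–14:20, 15:10–15:40.
Ximena ∩ Pablo ∩ Quinn: 09:00–09:20, 12:40–14:20.
Ximena ∩ Pablo ∩ Quinn ∩ Wei: 09:00–09:20.
Total common minutes: 20.

20 minutes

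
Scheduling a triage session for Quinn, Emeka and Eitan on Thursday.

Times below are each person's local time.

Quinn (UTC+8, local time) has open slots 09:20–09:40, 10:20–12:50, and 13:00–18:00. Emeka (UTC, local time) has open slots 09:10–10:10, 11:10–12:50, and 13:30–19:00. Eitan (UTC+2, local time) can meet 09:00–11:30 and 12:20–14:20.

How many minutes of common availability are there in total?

20 minutes

Quinn → UTC: 01:20–01:40, 02:20–04:50, 05:00–10:00.
Emeka → UTC: 09:10–10:10, 11:10–12:50, 13:30–19:00.
Eitan → UTC: 07:00–09:30, 10:20–12:20.
Quinn ∩ Emeka: 09:10–10:00.
Quinn ∩ Emeka ∩ Eitan: 09:10–09:30.
Total common minutes: 20.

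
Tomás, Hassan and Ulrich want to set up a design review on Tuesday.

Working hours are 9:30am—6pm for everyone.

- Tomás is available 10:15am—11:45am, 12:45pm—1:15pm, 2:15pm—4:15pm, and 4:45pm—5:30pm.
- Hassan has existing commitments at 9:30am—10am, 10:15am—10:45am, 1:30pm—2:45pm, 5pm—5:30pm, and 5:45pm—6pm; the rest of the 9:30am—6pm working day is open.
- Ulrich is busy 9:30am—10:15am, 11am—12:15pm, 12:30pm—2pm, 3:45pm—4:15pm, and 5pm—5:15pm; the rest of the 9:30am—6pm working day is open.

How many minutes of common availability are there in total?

90 minutes

Hassan free within 09:30–18:00: 10:00–10:15, 10:45–13:30, 14:45–17:00, 17:30–17:45.
Ulrich free within 09:30–18:00: 10:15–11:00, 12:15–12:30, 14:00–15:45, 16:15–17:00, 17:15–18:00.
Tomás ∩ Hassan: 10:45–11:45, 12:45–13:15, 14:45–16:15, 16:45–17:00.
Tomás ∩ Hassan ∩ Ulrich: 10:45–11:00, 14:45–15:45, 16:45–17:00.
Total common minutes: 15 + 60 + 15 = 90.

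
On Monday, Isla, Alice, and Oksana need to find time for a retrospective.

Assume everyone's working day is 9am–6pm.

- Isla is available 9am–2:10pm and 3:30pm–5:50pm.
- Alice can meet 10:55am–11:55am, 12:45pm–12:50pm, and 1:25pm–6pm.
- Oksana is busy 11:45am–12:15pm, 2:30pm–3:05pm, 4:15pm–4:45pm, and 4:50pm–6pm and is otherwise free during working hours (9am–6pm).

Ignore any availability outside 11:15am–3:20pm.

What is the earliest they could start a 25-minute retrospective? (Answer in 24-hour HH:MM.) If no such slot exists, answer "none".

Oksana free within 09:00–18:00: 09:00–11:45, 12:15–14:30, 15:05–16:15, 16:45–16:50.
Isla ∩ Alice: 10:55–11:55, 12:45–12:50, 13:25–14:10, 15:30–17:50.
Isla ∩ Alice ∩ Oksana: 10:55–11:45, 12:45–12:50, 13:25–14:10, 15:30–16:15, 16:45–16:50.
Restricted to 11:15–15:20: 11:15–11:45, 12:45–12:50, 13:25–14:10.
Windows ≥ 25 min: 11:15–11:45, 13:25–14:10.
Earliest such window starts at 11:15.

11:15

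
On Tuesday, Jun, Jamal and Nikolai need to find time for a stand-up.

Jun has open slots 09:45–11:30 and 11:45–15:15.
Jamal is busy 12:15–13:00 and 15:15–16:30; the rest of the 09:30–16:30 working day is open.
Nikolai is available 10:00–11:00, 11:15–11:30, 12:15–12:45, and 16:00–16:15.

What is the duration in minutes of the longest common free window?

Jamal free within 09:30–16:30: 09:30–12:15, 13:00–15:15.
Jun ∩ Jamal: 09:45–11:30, 11:45–12:15, 13:00–15:15.
Jun ∩ Jamal ∩ Nikolai: 10:00–11:00, 11:15–11:30.
Common window lengths: 60, 15 min; longest is 60.

60 minutes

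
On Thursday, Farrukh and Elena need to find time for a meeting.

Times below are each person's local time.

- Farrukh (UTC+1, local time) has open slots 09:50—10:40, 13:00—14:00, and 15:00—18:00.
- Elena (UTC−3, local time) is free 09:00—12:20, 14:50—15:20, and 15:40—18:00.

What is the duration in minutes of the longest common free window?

80 minutes

Farrukh → UTC: 08:50–09:40, 12:00–13:00, 14:00–17:00.
Elena → UTC: 12:00–15:20, 17:50–18:20, 18:40–21:00.
Farrukh ∩ Elena: 12:00–13:00, 14:00–15:20.
Common window lengths: 60, 80 min; longest is 80.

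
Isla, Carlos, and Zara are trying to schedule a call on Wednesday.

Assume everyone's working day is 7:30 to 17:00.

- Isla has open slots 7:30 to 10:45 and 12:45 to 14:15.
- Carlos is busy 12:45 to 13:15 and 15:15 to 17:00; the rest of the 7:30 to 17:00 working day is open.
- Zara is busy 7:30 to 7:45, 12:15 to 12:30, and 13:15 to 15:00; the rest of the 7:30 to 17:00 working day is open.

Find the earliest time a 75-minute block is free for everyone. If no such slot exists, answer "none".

07:45

Carlos free within 07:30–17:00: 07:30–12:45, 13:15–15:15.
Zara free within 07:30–17:00: 07:45–12:15, 12:30–13:15, 15:00–17:00.
Isla ∩ Carlos: 07:30–10:45, 13:15–14:15.
Isla ∩ Carlos ∩ Zara: 07:45–10:45.
Windows ≥ 75 min: 07:45–10:45.
Earliest such window starts at 07:45.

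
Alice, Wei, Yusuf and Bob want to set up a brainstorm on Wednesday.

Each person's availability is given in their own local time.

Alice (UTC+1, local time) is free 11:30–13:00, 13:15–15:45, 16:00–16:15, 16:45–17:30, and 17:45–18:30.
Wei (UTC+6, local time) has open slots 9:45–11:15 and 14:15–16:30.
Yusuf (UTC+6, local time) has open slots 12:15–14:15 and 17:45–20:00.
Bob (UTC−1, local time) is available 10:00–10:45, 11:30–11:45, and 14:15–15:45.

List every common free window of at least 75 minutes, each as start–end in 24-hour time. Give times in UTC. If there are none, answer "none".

none

Alice → UTC: 10:30–12:00, 12:15–14:45, 15:00–15:15, 15:45–16:30, 16:45–17:30.
Wei → UTC: 03:45–05:15, 08:15–10:30.
Yusuf → UTC: 06:15–08:15, 11:45–14:00.
Bob → UTC: 11:00–11:45, 12:30–12:45, 15:15–16:45.
Alice ∩ Wei: (none).
Alice ∩ Wei ∩ Yusuf: (none).
Alice ∩ Wei ∩ Yusuf ∩ Bob: (none).
Windows ≥ 75 min: (none).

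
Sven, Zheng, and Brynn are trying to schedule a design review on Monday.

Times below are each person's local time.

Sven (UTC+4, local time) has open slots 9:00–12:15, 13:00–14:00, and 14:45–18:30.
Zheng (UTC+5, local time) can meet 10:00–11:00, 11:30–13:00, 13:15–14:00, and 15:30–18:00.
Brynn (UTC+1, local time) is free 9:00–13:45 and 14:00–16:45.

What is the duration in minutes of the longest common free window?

120 minutes

Sven → UTC: 05:00–08:15, 09:00–10:00, 10:45–14:30.
Zheng → UTC: 05:00–06:00, 06:30–08:00, 08:15–09:00, 10:30–13:00.
Brynn → UTC: 08:00–12:45, 13:00–15:45.
Sven ∩ Zheng: 05:00–06:00, 06:30–08:00, 10:45–13:00.
Sven ∩ Zheng ∩ Brynn: 10:45–12:45.
Single common window of 120 minutes.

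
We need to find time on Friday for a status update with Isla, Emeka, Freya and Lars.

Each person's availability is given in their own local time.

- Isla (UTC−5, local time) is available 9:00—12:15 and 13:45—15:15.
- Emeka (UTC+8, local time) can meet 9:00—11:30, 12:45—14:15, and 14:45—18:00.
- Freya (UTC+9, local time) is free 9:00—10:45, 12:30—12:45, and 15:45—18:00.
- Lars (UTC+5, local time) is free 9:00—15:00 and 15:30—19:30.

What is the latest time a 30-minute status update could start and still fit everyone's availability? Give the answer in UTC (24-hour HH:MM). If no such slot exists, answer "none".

none

Isla → UTC: 14:00–17:15, 18:45–20:15.
Emeka → UTC: 01:00–03:30, 04:45–06:15, 06:45–10:00.
Freya → UTC: 00:00–01:45, 03:30–03:45, 06:45–09:00.
Lars → UTC: 04:00–10:00, 10:30–14:30.
Isla ∩ Emeka: (none).
Isla ∩ Emeka ∩ Freya: (none).
Isla ∩ Emeka ∩ Freya ∩ Lars: (none).
Windows ≥ 30 min: (none).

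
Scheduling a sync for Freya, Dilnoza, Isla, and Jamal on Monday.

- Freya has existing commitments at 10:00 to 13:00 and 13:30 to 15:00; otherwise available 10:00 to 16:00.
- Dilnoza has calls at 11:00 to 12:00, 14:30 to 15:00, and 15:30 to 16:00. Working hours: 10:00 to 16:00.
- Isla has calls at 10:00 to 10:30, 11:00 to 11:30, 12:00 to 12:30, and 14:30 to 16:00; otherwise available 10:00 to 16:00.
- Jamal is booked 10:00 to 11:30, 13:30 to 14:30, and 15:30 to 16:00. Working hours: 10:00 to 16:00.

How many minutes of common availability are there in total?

Freya free within 10:00–16:00: 13:00–13:30, 15:00–16:00.
Dilnoza free within 10:00–16:00: 10:00–11:00, 12:00–14:30, 15:00–15:30.
Isla free within 10:00–16:00: 10:30–11:00, 11:30–12:00, 12:30–14:30.
Jamal free within 10:00–16:00: 11:30–13:30, 14:30–15:30.
Freya ∩ Dilnoza: 13:00–13:30, 15:00–15:30.
Freya ∩ Dilnoza ∩ Isla: 13:00–13:30.
Freya ∩ Dilnoza ∩ Isla ∩ Jamal: 13:00–13:30.
Total common minutes: 30.

30 minutes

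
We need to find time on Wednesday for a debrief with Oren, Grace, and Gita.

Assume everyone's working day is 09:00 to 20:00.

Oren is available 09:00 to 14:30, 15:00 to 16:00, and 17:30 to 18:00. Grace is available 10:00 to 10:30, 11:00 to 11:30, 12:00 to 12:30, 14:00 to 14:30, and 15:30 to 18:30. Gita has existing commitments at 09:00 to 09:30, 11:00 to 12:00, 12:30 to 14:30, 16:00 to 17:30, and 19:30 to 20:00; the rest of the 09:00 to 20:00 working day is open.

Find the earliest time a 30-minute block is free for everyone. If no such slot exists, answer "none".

Gita free within 09:00–20:00: 09:30–11:00, 12:00–12:30, 14:30–16:00, 17:30–19:30.
Oren ∩ Grace: 10:00–10:30, 11:00–11:30, 12:00–12:30, 14:00–14:30, 15:30–16:00, 17:30–18:00.
Oren ∩ Grace ∩ Gita: 10:00–10:30, 12:00–12:30, 15:30–16:00, 17:30–18:00.
Windows ≥ 30 min: 10:00–10:30, 12:00–12:30, 15:30–16:00, 17:30–18:00.
Earliest such window starts at 10:00.

10:00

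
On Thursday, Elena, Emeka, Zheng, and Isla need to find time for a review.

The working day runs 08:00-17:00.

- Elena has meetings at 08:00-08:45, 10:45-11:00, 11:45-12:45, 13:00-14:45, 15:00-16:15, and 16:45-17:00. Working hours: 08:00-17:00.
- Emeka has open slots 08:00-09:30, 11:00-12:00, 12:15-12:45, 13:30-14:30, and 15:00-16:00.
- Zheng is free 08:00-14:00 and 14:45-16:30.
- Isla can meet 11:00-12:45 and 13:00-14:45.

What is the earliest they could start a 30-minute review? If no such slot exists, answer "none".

Elena free within 08:00–17:00: 08:45–10:45, 11:00–11:45, 12:45–13:00, 14:45–15:00, 16:15–16:45.
Elena ∩ Emeka: 08:45–09:30, 11:00–11:45.
Elena ∩ Emeka ∩ Zheng: 08:45–09:30, 11:00–11:45.
Elena ∩ Emeka ∩ Zheng ∩ Isla: 11:00–11:45.
Windows ≥ 30 min: 11:00–11:45.
Earliest such window starts at 11:00.

11:00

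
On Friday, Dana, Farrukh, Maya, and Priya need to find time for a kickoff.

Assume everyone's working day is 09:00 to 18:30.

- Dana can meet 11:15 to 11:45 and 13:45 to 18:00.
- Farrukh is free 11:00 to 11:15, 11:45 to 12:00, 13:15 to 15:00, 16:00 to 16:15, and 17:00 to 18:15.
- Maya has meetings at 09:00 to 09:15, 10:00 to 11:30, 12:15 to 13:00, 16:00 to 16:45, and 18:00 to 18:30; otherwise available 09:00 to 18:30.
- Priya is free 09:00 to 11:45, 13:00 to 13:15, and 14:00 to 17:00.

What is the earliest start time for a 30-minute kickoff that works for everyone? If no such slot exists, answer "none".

14:00

Maya free within 09:00–18:30: 09:15–10:00, 11:30–12:15, 13:00–16:00, 16:45–18:00.
Dana ∩ Farrukh: 13:45–15:00, 16:00–16:15, 17:00–18:00.
Dana ∩ Farrukh ∩ Maya: 13:45–15:00, 17:00–18:00.
Dana ∩ Farrukh ∩ Maya ∩ Priya: 14:00–15:00.
Windows ≥ 30 min: 14:00–15:00.
Earliest such window starts at 14:00.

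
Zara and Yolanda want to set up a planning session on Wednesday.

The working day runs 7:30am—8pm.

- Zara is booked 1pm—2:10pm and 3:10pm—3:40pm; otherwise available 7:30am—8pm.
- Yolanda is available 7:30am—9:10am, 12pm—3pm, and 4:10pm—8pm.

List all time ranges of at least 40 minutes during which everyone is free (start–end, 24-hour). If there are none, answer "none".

Zara free within 07:30–20:00: 07:30–13:00, 14:10–15:10, 15:40–20:00.
Zara ∩ Yolanda: 07:30–09:10, 12:00–13:00, 14:10–15:00, 16:10–20:00.
Windows ≥ 40 min: 07:30–09:10, 12:00–13:00, 14:10–15:00, 16:10–20:00.

07:30–09:10, 12:00–13:00, 14:10–15:00, 16:10–20:00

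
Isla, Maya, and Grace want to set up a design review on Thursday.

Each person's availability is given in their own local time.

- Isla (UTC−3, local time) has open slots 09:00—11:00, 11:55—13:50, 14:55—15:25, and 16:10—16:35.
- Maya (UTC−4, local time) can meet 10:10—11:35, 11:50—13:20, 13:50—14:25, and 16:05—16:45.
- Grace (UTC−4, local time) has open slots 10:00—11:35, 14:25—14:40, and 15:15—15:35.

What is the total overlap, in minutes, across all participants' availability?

Isla → UTC: 12:00–14:00, 14:55–16:50, 17:55–18:25, 19:10–19:35.
Maya → UTC: 14:10–15:35, 15:50–17:20, 17:50–18:25, 20:05–20:45.
Grace → UTC: 14:00–15:35, 18:25–18:40, 19:15–19:35.
Isla ∩ Maya: 14:55–15:35, 15:50–16:50, 17:55–18:25.
Isla ∩ Maya ∩ Grace: 14:55–15:35.
Total common minutes: 40.

40 minutes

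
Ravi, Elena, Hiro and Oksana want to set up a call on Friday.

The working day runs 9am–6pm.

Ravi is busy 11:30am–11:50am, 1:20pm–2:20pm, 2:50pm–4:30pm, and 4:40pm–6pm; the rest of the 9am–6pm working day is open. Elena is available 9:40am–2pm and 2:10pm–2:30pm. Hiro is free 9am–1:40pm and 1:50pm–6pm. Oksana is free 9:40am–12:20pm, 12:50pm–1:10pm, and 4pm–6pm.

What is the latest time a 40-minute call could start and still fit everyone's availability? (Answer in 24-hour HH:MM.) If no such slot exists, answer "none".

Ravi free within 09:00–18:00: 09:00–11:30, 11:50–13:20, 14:20–14:50, 16:30–16:40.
Ravi ∩ Elena: 09:40–11:30, 11:50–13:20, 14:20–14:30.
Ravi ∩ Elena ∩ Hiro: 09:40–11:30, 11:50–13:20, 14:20–14:30.
Ravi ∩ Elena ∩ Hiro ∩ Oksana: 09:40–11:30, 11:50–12:20, 12:50–13:10.
Windows ≥ 40 min: 09:40–11:30.
Latest start in the last window 09:40–11:30 is 11:30 − 40 min = 10:50.

10:50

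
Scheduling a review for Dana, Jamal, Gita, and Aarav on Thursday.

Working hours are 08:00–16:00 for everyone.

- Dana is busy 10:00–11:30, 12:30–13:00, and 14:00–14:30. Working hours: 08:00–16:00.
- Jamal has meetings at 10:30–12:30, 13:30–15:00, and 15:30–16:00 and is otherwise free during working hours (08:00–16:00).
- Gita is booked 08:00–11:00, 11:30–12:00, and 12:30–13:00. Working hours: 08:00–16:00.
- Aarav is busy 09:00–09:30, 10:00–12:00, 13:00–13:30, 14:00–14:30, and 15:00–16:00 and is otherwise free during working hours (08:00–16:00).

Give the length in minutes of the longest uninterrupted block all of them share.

Dana free within 08:00–16:00: 08:00–10:00, 11:30–12:30, 13:00–14:00, 14:30–16:00.
Jamal free within 08:00–16:00: 08:00–10:30, 12:30–13:30, 15:00–15:30.
Gita free within 08:00–16:00: 11:00–11:30, 12:00–12:30, 13:00–16:00.
Aarav free within 08:00–16:00: 08:00–09:00, 09:30–10:00, 12:00–13:00, 13:30–14:00, 14:30–15:00.
Dana ∩ Jamal: 08:00–10:00, 13:00–13:30, 15:00–15:30.
Dana ∩ Jamal ∩ Gita: 13:00–13:30, 15:00–15:30.
Dana ∩ Jamal ∩ Gita ∩ Aarav: (none).
No common window.

0 minutes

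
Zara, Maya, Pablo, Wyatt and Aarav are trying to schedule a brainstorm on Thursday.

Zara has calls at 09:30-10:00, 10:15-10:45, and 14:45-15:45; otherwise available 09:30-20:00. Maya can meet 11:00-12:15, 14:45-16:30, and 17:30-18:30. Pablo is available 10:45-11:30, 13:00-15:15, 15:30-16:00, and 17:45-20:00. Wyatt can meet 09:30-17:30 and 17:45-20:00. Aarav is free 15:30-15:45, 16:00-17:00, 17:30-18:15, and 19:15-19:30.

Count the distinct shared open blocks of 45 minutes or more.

Zara free within 09:30–20:00: 10:00–10:15, 10:45–14:45, 15:45–20:00.
Zara ∩ Maya: 11:00–12:15, 15:45–16:30, 17:30–18:30.
Zara ∩ Maya ∩ Pablo: 11:00–11:30, 15:45–16:00, 17:45–18:30.
Zara ∩ Maya ∩ Pablo ∩ Wyatt: 11:00–11:30, 15:45–16:00, 17:45–18:30.
Zara ∩ Maya ∩ Pablo ∩ Wyatt ∩ Aarav: 17:45–18:15.
Windows ≥ 45 min: (none).
That's 0 windows.

0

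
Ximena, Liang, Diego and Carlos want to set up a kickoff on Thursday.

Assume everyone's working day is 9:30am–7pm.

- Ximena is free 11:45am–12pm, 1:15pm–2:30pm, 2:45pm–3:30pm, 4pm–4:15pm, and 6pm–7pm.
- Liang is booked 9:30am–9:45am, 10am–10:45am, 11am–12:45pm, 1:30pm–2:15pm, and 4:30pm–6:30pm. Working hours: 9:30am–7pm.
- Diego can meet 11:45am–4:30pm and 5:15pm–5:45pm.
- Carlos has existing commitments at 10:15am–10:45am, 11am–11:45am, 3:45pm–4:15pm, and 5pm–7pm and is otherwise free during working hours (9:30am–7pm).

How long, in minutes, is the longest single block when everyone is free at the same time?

45 minutes

Liang free within 09:30–19:00: 09:45–10:00, 10:45–11:00, 12:45–13:30, 14:15–16:30, 18:30–19:00.
Carlos free within 09:30–19:00: 09:30–10:15, 10:45–11:00, 11:45–15:45, 16:15–17:00.
Ximena ∩ Liang: 13:15–13:30, 14:15–14:30, 14:45–15:30, 16:00–16:15, 18:30–19:00.
Ximena ∩ Liang ∩ Diego: 13:15–13:30, 14:15–14:30, 14:45–15:30, 16:00–16:15.
Ximena ∩ Liang ∩ Diego ∩ Carlos: 13:15–13:30, 14:15–14:30, 14:45–15:30.
Common window lengths: 15, 15, 45 min; longest is 45.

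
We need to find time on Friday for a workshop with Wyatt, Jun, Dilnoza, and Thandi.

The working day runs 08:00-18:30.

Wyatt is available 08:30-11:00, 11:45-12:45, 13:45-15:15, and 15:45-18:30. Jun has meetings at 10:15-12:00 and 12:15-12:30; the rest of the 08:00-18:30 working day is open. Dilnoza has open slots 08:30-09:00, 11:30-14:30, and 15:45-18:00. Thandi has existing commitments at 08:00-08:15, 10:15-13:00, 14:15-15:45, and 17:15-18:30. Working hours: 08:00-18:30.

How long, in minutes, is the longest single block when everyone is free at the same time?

90 minutes

Jun free within 08:00–18:30: 08:00–10:15, 12:00–12:15, 12:30–18:30.
Thandi free within 08:00–18:30: 08:15–10:15, 13:00–14:15, 15:45–17:15.
Wyatt ∩ Jun: 08:30–10:15, 12:00–12:15, 12:30–12:45, 13:45–15:15, 15:45–18:30.
Wyatt ∩ Jun ∩ Dilnoza: 08:30–09:00, 12:00–12:15, 12:30–12:45, 13:45–14:30, 15:45–18:00.
Wyatt ∩ Jun ∩ Dilnoza ∩ Thandi: 08:30–09:00, 13:45–14:15, 15:45–17:15.
Common window lengths: 30, 30, 90 min; longest is 90.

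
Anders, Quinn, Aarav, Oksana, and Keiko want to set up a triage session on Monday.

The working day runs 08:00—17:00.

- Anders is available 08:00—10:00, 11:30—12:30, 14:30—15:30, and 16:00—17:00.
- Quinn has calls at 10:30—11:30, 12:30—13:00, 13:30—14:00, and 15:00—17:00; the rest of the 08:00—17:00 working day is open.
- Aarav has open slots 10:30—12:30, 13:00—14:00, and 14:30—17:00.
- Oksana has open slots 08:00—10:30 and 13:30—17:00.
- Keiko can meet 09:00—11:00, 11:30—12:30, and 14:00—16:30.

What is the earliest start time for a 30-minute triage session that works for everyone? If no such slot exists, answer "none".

14:30

Quinn free within 08:00–17:00: 08:00–10:30, 11:30–12:30, 13:00–13:30, 14:00–15:00.
Anders ∩ Quinn: 08:00–10:00, 11:30–12:30, 14:30–15:00.
Anders ∩ Quinn ∩ Aarav: 11:30–12:30, 14:30–15:00.
Anders ∩ Quinn ∩ Aarav ∩ Oksana: 14:30–15:00.
Anders ∩ Quinn ∩ Aarav ∩ Oksana ∩ Keiko: 14:30–15:00.
Windows ≥ 30 min: 14:30–15:00.
Earliest such window starts at 14:30.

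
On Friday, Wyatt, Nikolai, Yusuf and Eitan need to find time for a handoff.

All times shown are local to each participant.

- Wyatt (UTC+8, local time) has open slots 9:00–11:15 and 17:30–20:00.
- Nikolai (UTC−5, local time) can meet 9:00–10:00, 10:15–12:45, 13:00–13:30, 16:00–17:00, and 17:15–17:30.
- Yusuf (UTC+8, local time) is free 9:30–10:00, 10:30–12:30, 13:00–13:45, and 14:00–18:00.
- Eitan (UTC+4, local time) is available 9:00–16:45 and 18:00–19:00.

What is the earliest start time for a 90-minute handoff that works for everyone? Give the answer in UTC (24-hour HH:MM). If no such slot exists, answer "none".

none

Wyatt → UTC: 01:00–03:15, 09:30–12:00.
Nikolai → UTC: 14:00–15:00, 15:15–17:45, 18:00–18:30, 21:00–22:00, 22:15–22:30.
Yusuf → UTC: 01:30–02:00, 02:30–04:30, 05:00–05:45, 06:00–10:00.
Eitan → UTC: 05:00–12:45, 14:00–15:00.
Wyatt ∩ Nikolai: (none).
Wyatt ∩ Nikolai ∩ Yusuf: (none).
Wyatt ∩ Nikolai ∩ Yusuf ∩ Eitan: (none).
Windows ≥ 90 min: (none).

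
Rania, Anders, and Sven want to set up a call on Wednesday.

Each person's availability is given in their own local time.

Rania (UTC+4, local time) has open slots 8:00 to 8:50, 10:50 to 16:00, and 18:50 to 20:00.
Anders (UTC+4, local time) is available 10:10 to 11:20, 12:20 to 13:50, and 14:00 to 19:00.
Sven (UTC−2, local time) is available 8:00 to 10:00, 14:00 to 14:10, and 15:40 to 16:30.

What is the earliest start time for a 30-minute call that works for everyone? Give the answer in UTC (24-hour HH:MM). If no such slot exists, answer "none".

10:00

Rania → UTC: 04:00–04:50, 06:50–12:00, 14:50–16:00.
Anders → UTC: 06:10–07:20, 08:20–09:50, 10:00–15:00.
Sven → UTC: 10:00–12:00, 16:00–16:10, 17:40–18:30.
Rania ∩ Anders: 06:50–07:20, 08:20–09:50, 10:00–12:00, 14:50–15:00.
Rania ∩ Anders ∩ Sven: 10:00–12:00.
Windows ≥ 30 min: 10:00–12:00.
Earliest such window starts at 10:00.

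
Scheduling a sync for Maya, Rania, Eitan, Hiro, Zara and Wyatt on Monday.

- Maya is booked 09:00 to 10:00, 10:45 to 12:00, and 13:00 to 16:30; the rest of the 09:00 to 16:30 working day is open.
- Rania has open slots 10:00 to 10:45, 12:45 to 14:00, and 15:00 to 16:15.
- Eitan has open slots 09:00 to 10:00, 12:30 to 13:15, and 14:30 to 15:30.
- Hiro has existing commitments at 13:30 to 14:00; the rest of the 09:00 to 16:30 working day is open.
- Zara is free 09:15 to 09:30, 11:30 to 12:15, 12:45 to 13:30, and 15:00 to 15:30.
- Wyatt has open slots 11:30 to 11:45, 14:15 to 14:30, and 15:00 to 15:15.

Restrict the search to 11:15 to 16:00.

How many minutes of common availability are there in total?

0 minutes

Maya free within 09:00–16:30: 10:00–10:45, 12:00–13:00.
Hiro free within 09:00–16:30: 09:00–13:30, 14:00–16:30.
Maya ∩ Rania: 10:00–10:45, 12:45–13:00.
Maya ∩ Rania ∩ Eitan: 12:45–13:00.
Maya ∩ Rania ∩ Eitan ∩ Hiro: 12:45–13:00.
Maya ∩ Rania ∩ Eitan ∩ Hiro ∩ Zara: 12:45–13:00.
Maya ∩ Rania ∩ Eitan ∩ Hiro ∩ Zara ∩ Wyatt: (none).
Restricted to 11:15–16:00: (none).
Total common minutes: 0.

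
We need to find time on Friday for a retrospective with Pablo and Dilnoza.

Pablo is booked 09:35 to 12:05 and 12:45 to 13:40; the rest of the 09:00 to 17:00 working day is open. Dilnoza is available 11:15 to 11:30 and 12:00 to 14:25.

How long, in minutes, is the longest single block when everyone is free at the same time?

Pablo free within 09:00–17:00: 09:00–09:35, 12:05–12:45, 13:40–17:00.
Pablo ∩ Dilnoza: 12:05–12:45, 13:40–14:25.
Common window lengths: 40, 45 min; longest is 45.

45 minutes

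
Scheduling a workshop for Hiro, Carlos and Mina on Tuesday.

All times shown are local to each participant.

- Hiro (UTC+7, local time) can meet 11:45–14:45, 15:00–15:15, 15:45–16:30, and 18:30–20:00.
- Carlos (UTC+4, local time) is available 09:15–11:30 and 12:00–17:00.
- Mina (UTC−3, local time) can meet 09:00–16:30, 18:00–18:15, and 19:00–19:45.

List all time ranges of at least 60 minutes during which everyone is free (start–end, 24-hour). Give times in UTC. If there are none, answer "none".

12:00–13:00

Hiro → UTC: 04:45–07:45, 08:00–08:15, 08:45–09:30, 11:30–13:00.
Carlos → UTC: 05:15–07:30, 08:00–13:00.
Mina → UTC: 12:00–19:30, 21:00–21:15, 22:00–22:45.
Hiro ∩ Carlos: 05:15–07:30, 08:00–08:15, 08:45–09:30, 11:30–13:00.
Hiro ∩ Carlos ∩ Mina: 12:00–13:00.
Windows ≥ 60 min: 12:00–13:00.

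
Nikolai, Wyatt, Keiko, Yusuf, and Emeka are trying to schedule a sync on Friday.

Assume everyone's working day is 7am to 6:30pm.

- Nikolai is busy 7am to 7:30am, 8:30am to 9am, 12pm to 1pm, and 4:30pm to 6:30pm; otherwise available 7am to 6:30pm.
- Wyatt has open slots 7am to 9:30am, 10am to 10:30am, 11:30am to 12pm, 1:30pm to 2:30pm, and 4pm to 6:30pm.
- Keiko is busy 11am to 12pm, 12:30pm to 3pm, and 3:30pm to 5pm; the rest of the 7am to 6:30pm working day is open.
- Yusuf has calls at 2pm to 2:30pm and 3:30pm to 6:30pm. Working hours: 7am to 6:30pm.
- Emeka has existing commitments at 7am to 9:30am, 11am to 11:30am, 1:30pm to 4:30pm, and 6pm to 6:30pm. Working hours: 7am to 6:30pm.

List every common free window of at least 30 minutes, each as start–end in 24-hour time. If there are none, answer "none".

10:00–10:30

Nikolai free within 07:00–18:30: 07:30–08:30, 09:00–12:00, 13:00–16:30.
Keiko free within 07:00–18:30: 07:00–11:00, 12:00–12:30, 15:00–15:30, 17:00–18:30.
Yusuf free within 07:00–18:30: 07:00–14:00, 14:30–15:30.
Emeka free within 07:00–18:30: 09:30–11:00, 11:30–13:30, 16:30–18:00.
Nikolai ∩ Wyatt: 07:30–08:30, 09:00–09:30, 10:00–10:30, 11:30–12:00, 13:30–14:30, 16:00–16:30.
Nikolai ∩ Wyatt ∩ Keiko: 07:30–08:30, 09:00–09:30, 10:00–10:30.
Nikolai ∩ Wyatt ∩ Keiko ∩ Yusuf: 07:30–08:30, 09:00–09:30, 10:00–10:30.
Nikolai ∩ Wyatt ∩ Keiko ∩ Yusuf ∩ Emeka: 10:00–10:30.
Windows ≥ 30 min: 10:00–10:30.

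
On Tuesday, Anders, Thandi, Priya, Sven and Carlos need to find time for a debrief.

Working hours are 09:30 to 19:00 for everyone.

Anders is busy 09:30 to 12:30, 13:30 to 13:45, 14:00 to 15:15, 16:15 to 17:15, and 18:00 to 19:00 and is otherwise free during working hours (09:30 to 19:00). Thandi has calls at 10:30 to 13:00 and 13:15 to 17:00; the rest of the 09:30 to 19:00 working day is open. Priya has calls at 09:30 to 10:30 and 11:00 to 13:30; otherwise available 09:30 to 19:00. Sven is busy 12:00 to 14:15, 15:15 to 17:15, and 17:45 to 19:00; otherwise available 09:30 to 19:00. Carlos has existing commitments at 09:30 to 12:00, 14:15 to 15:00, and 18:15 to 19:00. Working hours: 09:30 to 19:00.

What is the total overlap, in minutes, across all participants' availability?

30 minutes

Anders free within 09:30–19:00: 12:30–13:30, 13:45–14:00, 15:15–16:15, 17:15–18:00.
Thandi free within 09:30–19:00: 09:30–10:30, 13:00–13:15, 17:00–19:00.
Priya free within 09:30–19:00: 10:30–11:00, 13:30–19:00.
Sven free within 09:30–19:00: 09:30–12:00, 14:15–15:15, 17:15–17:45.
Carlos free within 09:30–19:00: 12:00–14:15, 15:00–18:15.
Anders ∩ Thandi: 13:00–13:15, 17:15–18:00.
Anders ∩ Thandi ∩ Priya: 17:15–18:00.
Anders ∩ Thandi ∩ Priya ∩ Sven: 17:15–17:45.
Anders ∩ Thandi ∩ Priya ∩ Sven ∩ Carlos: 17:15–17:45.
Total common minutes: 30.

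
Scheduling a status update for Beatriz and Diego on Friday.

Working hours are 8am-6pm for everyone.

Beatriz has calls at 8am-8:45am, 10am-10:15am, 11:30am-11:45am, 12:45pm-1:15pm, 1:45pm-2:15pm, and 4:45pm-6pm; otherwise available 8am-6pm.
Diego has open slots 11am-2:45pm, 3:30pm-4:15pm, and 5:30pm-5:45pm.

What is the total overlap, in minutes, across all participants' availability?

Beatriz free within 08:00–18:00: 08:45–10:00, 10:15–11:30, 11:45–12:45, 13:15–13:45, 14:15–16:45.
Beatriz ∩ Diego: 11:00–11:30, 11:45–12:45, 13:15–13:45, 14:15–14:45, 15:30–16:15.
Total common minutes: 30 + 60 + 30 + 30 + 45 = 195.

195 minutes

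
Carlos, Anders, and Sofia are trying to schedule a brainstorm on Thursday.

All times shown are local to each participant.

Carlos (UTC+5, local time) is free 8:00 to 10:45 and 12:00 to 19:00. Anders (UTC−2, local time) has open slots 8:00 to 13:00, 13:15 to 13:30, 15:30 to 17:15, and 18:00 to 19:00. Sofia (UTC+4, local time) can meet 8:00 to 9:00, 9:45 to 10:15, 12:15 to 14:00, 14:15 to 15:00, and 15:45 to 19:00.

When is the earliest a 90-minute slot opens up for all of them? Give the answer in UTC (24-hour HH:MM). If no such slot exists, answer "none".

11:45

Carlos → UTC: 03:00–05:45, 07:00–14:00.
Anders → UTC: 10:00–15:00, 15:15–15:30, 17:30–19:15, 20:00–21:00.
Sofia → UTC: 04:00–05:00, 05:45–06:15, 08:15–10:00, 10:15–11:00, 11:45–15:00.
Carlos ∩ Anders: 10:00–14:00.
Carlos ∩ Anders ∩ Sofia: 10:15–11:00, 11:45–14:00.
Windows ≥ 90 min: 11:45–14:00.
Earliest such window starts at 11:45.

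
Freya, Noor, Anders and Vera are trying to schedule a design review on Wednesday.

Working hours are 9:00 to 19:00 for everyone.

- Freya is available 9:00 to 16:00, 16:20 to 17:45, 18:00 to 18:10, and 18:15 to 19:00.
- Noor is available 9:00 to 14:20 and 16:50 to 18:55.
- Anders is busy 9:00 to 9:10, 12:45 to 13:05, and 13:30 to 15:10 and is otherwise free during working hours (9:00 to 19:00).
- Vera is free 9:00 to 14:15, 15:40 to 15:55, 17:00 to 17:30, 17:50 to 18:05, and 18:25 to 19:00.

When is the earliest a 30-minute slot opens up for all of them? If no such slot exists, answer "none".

09:10

Anders free within 09:00–19:00: 09:10–12:45, 13:05–13:30, 15:10–19:00.
Freya ∩ Noor: 09:00–14:20, 16:50–17:45, 18:00–18:10, 18:15–18:55.
Freya ∩ Noor ∩ Anders: 09:10–12:45, 13:05–13:30, 16:50–17:45, 18:00–18:10, 18:15–18:55.
Freya ∩ Noor ∩ Anders ∩ Vera: 09:10–12:45, 13:05–13:30, 17:00–17:30, 18:00–18:05, 18:25–18:55.
Windows ≥ 30 min: 09:10–12:45, 17:00–17:30, 18:25–18:55.
Earliest such window starts at 09:10.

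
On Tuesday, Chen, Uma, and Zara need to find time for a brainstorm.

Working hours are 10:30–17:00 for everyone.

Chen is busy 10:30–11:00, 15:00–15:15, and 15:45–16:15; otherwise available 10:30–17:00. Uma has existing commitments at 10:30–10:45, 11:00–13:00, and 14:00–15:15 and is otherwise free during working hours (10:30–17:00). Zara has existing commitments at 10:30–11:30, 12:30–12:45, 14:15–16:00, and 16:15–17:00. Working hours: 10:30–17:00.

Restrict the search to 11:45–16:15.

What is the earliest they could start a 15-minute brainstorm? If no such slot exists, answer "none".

13:00

Chen free within 10:30–17:00: 11:00–15:00, 15:15–15:45, 16:15–17:00.
Uma free within 10:30–17:00: 10:45–11:00, 13:00–14:00, 15:15–17:00.
Zara free within 10:30–17:00: 11:30–12:30, 12:45–14:15, 16:00–16:15.
Chen ∩ Uma: 13:00–14:00, 15:15–15:45, 16:15–17:00.
Chen ∩ Uma ∩ Zara: 13:00–14:00.
Restricted to 11:45–16:15: 13:00–14:00.
Windows ≥ 15 min: 13:00–14:00.
Earliest such window starts at 13:00.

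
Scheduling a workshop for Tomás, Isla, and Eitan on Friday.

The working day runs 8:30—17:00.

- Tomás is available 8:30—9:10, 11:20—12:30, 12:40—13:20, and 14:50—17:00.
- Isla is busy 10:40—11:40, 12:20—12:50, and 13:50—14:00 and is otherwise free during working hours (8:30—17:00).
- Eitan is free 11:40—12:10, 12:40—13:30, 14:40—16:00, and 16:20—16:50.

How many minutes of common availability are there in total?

160 minutes

Isla free within 08:30–17:00: 08:30–10:40, 11:40–12:20, 12:50–13:50, 14:00–17:00.
Tomás ∩ Isla: 08:30–09:10, 11:40–12:20, 12:50–13:20, 14:50–17:00.
Tomás ∩ Isla ∩ Eitan: 11:40–12:10, 12:50–13:20, 14:50–16:00, 16:20–16:50.
Total common minutes: 30 + 30 + 70 + 30 = 160.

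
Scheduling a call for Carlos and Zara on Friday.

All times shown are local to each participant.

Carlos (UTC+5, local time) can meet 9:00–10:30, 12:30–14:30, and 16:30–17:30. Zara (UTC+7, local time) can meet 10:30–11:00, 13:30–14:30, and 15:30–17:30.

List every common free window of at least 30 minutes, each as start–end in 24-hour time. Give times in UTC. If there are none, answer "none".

Carlos → UTC: 04:00–05:30, 07:30–09:30, 11:30–12:30.
Zara → UTC: 03:30–04:00, 06:30–07:30, 08:30–10:30.
Carlos ∩ Zara: 08:30–09:30.
Windows ≥ 30 min: 08:30–09:30.

08:30–09:30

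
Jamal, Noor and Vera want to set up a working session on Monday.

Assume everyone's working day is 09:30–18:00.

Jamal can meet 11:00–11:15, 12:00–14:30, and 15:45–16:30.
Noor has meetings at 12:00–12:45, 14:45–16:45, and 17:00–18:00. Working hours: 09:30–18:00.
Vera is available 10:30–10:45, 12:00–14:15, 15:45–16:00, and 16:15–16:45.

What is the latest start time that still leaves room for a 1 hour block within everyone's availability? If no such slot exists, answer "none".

13:15

Noor free within 09:30–18:00: 09:30–12:00, 12:45–14:45, 16:45–17:00.
Jamal ∩ Noor: 11:00–11:15, 12:45–14:30.
Jamal ∩ Noor ∩ Vera: 12:45–14:15.
Windows ≥ 60 min: 12:45–14:15.
Latest start in the last window 12:45–14:15 is 14:15 − 60 min = 13:15.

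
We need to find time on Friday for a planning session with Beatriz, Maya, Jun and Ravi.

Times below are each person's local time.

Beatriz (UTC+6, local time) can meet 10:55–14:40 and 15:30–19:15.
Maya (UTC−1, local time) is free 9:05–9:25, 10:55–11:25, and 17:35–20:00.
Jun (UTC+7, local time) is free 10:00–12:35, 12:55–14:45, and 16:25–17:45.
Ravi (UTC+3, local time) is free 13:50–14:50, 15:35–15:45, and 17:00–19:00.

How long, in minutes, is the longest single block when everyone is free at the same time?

0 minutes

Beatriz → UTC: 04:55–08:40, 09:30–13:15.
Maya → UTC: 10:05–10:25, 11:55–12:25, 18:35–21:00.
Jun → UTC: 03:00–05:35, 05:55–07:45, 09:25–10:45.
Ravi → UTC: 10:50–11:50, 12:35–12:45, 14:00–16:00.
Beatriz ∩ Maya: 10:05–10:25, 11:55–12:25.
Beatriz ∩ Maya ∩ Jun: 10:05–10:25.
Beatriz ∩ Maya ∩ Jun ∩ Ravi: (none).
No common window.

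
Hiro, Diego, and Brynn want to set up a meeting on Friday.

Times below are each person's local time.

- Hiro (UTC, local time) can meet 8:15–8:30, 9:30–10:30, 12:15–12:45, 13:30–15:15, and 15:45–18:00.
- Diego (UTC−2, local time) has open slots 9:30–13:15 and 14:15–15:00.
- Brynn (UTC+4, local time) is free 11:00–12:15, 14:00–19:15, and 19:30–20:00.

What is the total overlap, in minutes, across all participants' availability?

135 minutes

Hiro → UTC: 08:15–08:30, 09:30–10:30, 12:15–12:45, 13:30–15:15, 15:45–18:00.
Diego → UTC: 11:30–15:15, 16:15–17:00.
Brynn → UTC: 07:00–08:15, 10:00–15:15, 15:30–16:00.
Hiro ∩ Diego: 12:15–12:45, 13:30–15:15, 16:15–17:00.
Hiro ∩ Diego ∩ Brynn: 12:15–12:45, 13:30–15:15.
Total common minutes: 30 + 105 = 135.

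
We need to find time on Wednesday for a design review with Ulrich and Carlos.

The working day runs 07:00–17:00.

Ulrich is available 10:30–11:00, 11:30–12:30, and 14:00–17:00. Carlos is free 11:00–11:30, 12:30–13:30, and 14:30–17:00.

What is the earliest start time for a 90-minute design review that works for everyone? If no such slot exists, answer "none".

Ulrich ∩ Carlos: 14:30–17:00.
Windows ≥ 90 min: 14:30–17:00.
Earliest such window starts at 14:30.

14:30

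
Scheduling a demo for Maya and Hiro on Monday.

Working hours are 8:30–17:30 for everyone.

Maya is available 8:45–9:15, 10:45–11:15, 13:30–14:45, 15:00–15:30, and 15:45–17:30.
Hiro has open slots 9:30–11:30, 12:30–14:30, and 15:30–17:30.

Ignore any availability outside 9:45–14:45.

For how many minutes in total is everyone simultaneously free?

Maya ∩ Hiro: 10:45–11:15, 13:30–14:30, 15:45–17:30.
Restricted to 09:45–14:45: 10:45–11:15, 13:30–14:30.
Total common minutes: 30 + 60 = 90.

90 minutes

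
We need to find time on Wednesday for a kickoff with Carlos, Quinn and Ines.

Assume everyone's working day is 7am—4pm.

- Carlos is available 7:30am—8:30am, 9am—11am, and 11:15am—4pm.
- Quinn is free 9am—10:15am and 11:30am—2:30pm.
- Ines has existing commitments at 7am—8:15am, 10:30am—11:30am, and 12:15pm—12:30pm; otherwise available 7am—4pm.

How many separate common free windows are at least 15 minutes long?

3

Ines free within 07:00–16:00: 08:15–10:30, 11:30–12:15, 12:30–16:00.
Carlos ∩ Quinn: 09:00–10:15, 11:30–14:30.
Carlos ∩ Quinn ∩ Ines: 09:00–10:15, 11:30–12:15, 12:30–14:30.
Windows ≥ 15 min: 09:00–10:15, 11:30–12:15, 12:30–14:30.
That's 3 windows.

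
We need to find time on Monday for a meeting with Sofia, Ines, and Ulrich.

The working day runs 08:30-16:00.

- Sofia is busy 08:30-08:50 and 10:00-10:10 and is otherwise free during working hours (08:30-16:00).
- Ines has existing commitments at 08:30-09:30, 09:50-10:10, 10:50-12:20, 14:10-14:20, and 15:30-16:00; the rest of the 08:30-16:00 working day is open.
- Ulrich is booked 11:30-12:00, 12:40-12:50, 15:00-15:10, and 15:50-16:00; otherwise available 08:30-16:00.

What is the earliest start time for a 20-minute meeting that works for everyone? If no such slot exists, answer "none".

09:30

Sofia free within 08:30–16:00: 08:50–10:00, 10:10–16:00.
Ines free within 08:30–16:00: 09:30–09:50, 10:10–10:50, 12:20–14:10, 14:20–15:30.
Ulrich free within 08:30–16:00: 08:30–11:30, 12:00–12:40, 12:50–15:00, 15:10–15:50.
Sofia ∩ Ines: 09:30–09:50, 10:10–10:50, 12:20–14:10, 14:20–15:30.
Sofia ∩ Ines ∩ Ulrich: 09:30–09:50, 10:10–10:50, 12:20–12:40, 12:50–14:10, 14:20–15:00, 15:10–15:30.
Windows ≥ 20 min: 09:30–09:50, 10:10–10:50, 12:20–12:40, 12:50–14:10, 14:20–15:00, 15:10–15:30.
Earliest such window starts at 09:30.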